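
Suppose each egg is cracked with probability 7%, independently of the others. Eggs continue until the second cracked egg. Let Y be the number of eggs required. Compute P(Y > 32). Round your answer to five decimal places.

0.33422

Needing more than 32 eggs ⇔ fewer than 2 successes in the first 32. With X ~ Binomial(32, 0.07), P(Y > 32) = P(X ≤ 1).
  k=0: C(32,0)·0.07^0·0.93^32 = 0.0980515
  k=1: C(32,1)·0.07^1·0.93^31 = 0.2361671
P(X ≤ 1) = 0.3342186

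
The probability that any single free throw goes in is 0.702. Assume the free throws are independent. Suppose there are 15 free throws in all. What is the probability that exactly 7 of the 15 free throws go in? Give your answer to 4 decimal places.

X ~ Binomial(n=15, p=0.702).
P(X=7) = C(15,7) · p^7 · (1−p)^8
= 6435 · 0.084016 · 6.2191e-05 = 0.033623

0.0336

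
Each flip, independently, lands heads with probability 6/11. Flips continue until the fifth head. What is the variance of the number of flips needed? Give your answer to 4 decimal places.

7.6389

Y = total flips until the fifth success; negative binomial with r=5, p=0.545455.
Var(Y) = r(1−p)/p² = 5·0.454545 / 0.545455² = 7.638889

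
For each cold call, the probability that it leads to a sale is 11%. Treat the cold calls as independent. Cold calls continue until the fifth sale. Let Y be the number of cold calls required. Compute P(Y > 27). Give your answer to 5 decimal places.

0.83074

Needing more than 27 cold calls ⇔ fewer than 5 successes in the first 27. With X ~ Binomial(27, 0.11), P(Y > 27) = P(X ≤ 4).
  k=0: C(27,0)·0.11^0·0.89^27 = 0.0430061
  k=1: C(27,1)·0.11^1·0.89^26 = 0.1435148
  k=2: C(27,2)·0.11^2·0.89^25 = 0.2305912
  k=3: C(27,3)·0.11^3·0.89^24 = 0.2375003
  k=4: C(27,4)·0.11^4·0.89^23 = 0.1761238
P(X ≤ 4) = 0.8307361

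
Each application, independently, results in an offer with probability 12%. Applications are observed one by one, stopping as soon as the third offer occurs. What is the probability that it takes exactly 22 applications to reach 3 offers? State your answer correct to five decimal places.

Y = trial on which the third success occurs; negative binomial, r=3, p=0.12.
P(Y=22) = C(21,2) · p^3 · (1−p)^19
= 210 · 0.001728 · 0.08814 = 0.0319841

0.03198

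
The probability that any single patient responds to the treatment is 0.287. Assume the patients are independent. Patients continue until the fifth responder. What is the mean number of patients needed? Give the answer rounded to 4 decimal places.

Y = total patients until the fifth success; negative binomial with r=5, p=0.287.
E[Y] = r / p = 5 / 0.287 = 17.421603

17.4216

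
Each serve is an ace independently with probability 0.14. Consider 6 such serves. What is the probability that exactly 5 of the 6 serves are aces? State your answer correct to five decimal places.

X ~ Binomial(n=6, p=0.14).
P(X=5) = C(6,5) · p^5 · (1−p)^1
= 6 · 5.3782e-05 · 0.86 = 0.0002775

0.00028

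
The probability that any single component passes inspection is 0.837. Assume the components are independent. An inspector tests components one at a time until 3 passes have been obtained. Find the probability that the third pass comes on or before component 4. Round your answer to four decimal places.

Finishing within 4 components ⇔ at least 3 successes in the first 4. With X ~ Binomial(4, 0.837), P(Y ≤ 4) = 1 − P(X ≤ 2).
  k=0: C(4,0)·0.837^0·0.163^4 = 0.000706
  k=1: C(4,1)·0.837^1·0.163^3 = 0.014499
  k=2: C(4,2)·0.837^2·0.163^2 = 0.111681
1 − 0.126886 = 0.873114

0.8731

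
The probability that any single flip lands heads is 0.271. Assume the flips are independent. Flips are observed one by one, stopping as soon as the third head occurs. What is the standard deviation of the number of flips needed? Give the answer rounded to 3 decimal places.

Y = total flips until the third success; negative binomial with r=3, p=0.271.
SD(Y) = √[r(1−p)/p²] = √(29.77901) = 5.45701

5.457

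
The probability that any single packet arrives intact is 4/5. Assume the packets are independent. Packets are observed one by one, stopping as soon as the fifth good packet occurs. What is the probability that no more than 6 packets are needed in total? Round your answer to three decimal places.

0.655

Finishing within 6 packets ⇔ at least 5 successes in the first 6. With X ~ Binomial(6, 0.80), P(Y ≤ 6) = 1 − P(X ≤ 4).
  k=0: C(6,0)·0.80^0·0.20^6 = 0.00006
  k=1: C(6,1)·0.80^1·0.20^5 = 0.00154
  k=2: C(6,2)·0.80^2·0.20^4 = 0.01536
  k=3: C(6,3)·0.80^3·0.20^3 = 0.08192
  k=4: C(6,4)·0.80^4·0.20^2 = 0.24576
1 − 0.34464 = 0.65536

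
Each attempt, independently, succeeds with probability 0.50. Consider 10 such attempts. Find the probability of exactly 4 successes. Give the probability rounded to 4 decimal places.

0.2051

X ~ Binomial(n=10, p=0.50).
P(X=4) = C(10,4) · p^4 · (1−p)^6
= 210 · 0.0625 · 0.015625 = 0.205078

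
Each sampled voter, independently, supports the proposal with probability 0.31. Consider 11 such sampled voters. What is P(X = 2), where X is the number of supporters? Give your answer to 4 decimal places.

X ~ Binomial(n=11, p=0.31).
P(X=2) = C(11,2) · p^2 · (1−p)^9
= 55 · 0.0961 · 0.035452 = 0.187382

0.1874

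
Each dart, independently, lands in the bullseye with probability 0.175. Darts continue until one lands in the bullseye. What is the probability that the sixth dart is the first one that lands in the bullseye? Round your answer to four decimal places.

0.0669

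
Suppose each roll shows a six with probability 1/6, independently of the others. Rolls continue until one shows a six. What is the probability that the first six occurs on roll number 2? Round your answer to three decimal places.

0.139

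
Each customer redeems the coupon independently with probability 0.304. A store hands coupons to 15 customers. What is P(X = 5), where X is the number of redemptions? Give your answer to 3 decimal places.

X ~ Binomial(n=15, p=0.304).
P(X=5) = C(15,5) · p^5 · (1−p)^10
= 3003 · 0.0025964 · 0.026674 = 0.20798

0.208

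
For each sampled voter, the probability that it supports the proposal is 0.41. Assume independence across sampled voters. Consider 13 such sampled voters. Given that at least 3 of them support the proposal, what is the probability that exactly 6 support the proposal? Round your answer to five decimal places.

0.21355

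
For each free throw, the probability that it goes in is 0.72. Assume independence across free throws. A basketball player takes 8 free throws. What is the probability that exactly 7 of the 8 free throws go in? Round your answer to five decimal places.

X ~ Binomial(n=8, p=0.72).
P(X=7) = C(8,7) · p^7 · (1−p)^1
= 8 · 0.10031 · 0.28 = 0.2246857

0.22469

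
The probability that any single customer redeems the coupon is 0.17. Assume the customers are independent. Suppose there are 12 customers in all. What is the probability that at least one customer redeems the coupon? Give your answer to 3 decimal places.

0.893

P(at least one) = 1 − P(none) = 1 − (1 − 0.17)^12
= 1 − 0.10689 = 0.89311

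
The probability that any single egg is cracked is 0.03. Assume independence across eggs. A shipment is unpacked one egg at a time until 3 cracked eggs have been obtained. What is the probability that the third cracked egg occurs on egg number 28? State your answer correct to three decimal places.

Y = trial on which the third success occurs; negative binomial, r=3, p=0.03.
P(Y=28) = C(27,2) · p^3 · (1−p)^25
= 351 · 2.7e-05 · 0.46697 = 0.00443

0.004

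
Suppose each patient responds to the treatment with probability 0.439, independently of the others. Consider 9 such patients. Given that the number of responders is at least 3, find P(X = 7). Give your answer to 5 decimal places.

X ~ Binomial(9, 0.439). Want P(X=7 | X≥3) = P(X=7) / P(X≥3).
P(X=7) = C(9,7)·0.439^7·0.561^2 = 0.0356024
P(X≥3) = 1 − 0.0055038 − 0.0387623 − 0.1213309 = 0.8344029
Ratio = 0.0356024 / 0.8344029 = 0.0426682

0.04267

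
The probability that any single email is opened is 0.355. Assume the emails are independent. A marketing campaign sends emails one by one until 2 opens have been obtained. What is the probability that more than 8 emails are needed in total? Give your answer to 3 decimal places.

Needing more than 8 emails ⇔ fewer than 2 successes in the first 8. With X ~ Binomial(8, 0.355), P(Y > 8) = P(X ≤ 1).
  k=0: C(8,0)·0.355^0·0.645^8 = 0.02996
  k=1: C(8,1)·0.355^1·0.645^7 = 0.13190
P(X ≤ 1) = 0.16185

0.162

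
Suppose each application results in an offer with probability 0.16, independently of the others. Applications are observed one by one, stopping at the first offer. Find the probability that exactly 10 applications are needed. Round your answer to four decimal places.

0.0333

Geometric (trials to first success), p = 0.16.
P(Y = 10) = (1−p)^9 · p = 0.20822 · 0.16 = 0.033315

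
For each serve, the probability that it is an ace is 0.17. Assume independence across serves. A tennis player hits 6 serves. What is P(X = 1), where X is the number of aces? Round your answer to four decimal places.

0.4018

X ~ Binomial(n=6, p=0.17).
P(X=1) = C(6,1) · p^1 · (1−p)^5
= 6 · 0.17 · 0.3939 = 0.401782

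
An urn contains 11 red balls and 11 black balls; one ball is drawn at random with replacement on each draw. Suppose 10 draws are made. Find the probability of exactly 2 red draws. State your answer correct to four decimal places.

0.0439

X ~ Binomial(n=10, p=0.50).
P(X=2) = C(10,2) · p^2 · (1−p)^8
= 45 · 0.25 · 0.0039062 = 0.043945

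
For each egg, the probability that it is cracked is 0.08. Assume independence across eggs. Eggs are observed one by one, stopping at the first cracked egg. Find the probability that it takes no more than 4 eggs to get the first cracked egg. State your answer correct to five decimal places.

0.28361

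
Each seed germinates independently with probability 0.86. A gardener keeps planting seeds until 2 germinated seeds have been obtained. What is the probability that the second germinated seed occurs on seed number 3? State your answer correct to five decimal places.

0.20709

Y = trial on which the second success occurs; negative binomial, r=2, p=0.86.
P(Y=3) = C(2,1) · p^2 · (1−p)^1
= 2 · 0.7396 · 0.14 = 0.2070880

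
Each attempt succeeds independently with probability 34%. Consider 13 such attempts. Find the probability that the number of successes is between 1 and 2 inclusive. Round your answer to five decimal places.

0.12353

X ~ Binomial(13, 0.34); P(1 ≤ X ≤ 2) = Σ C(13,k) p^k (1−p)^(13−k) over k:
  k=1: C(13,1)·0.34^1·0.66^12 = 0.0301960
  k=2: C(13,2)·0.34^2·0.66^11 = 0.0933331
Total = 0.1235291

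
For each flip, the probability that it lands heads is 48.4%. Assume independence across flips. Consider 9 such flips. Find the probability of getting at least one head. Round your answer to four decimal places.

P(at least one) = 1 − P(none) = 1 − (1 − 0.484)^9
= 1 − 0.002593 = 0.997407

0.9974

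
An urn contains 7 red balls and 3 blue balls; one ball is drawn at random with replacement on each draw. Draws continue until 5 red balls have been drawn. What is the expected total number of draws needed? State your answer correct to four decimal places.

Y = total draws until the fifth success; negative binomial with r=5, p=0.70.
E[Y] = r / p = 5 / 0.70 = 7.142857

7.1429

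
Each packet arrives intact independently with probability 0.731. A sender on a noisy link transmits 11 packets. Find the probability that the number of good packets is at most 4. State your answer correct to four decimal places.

X ~ Binomial(11, 0.731); P(X ≤ 4) = Σ C(11,k) p^k (1−p)^(11−k) over k:
  k=0: C(11,0)·0.731^0·0.269^11 = 0.000001
  k=1: C(11,1)·0.731^1·0.269^10 = 0.000016
  k=2: C(11,2)·0.731^2·0.269^9 = 0.000217
  k=3: C(11,3)·0.731^3·0.269^8 = 0.001767
  k=4: C(11,4)·0.731^4·0.269^7 = 0.009604
Total = 0.011604

0.0116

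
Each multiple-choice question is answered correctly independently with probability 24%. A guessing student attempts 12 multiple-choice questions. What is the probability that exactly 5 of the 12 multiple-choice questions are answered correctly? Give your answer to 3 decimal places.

0.092

X ~ Binomial(n=12, p=0.24).
P(X=5) = C(12,5) · p^5 · (1−p)^7
= 792 · 0.00079626 · 0.14645 = 0.09236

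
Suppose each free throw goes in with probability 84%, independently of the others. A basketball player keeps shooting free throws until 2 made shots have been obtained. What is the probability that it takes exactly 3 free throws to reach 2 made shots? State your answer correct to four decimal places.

0.2258

Y = trial on which the second success occurs; negative binomial, r=2, p=0.84.
P(Y=3) = C(2,1) · p^2 · (1−p)^1
= 2 · 0.7056 · 0.16 = 0.225792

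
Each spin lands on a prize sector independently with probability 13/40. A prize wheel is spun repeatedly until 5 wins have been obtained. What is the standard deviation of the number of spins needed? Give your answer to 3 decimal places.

5.653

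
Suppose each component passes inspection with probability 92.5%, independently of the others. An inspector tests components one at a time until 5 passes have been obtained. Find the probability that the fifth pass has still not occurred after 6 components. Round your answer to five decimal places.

0.06887

Needing more than 6 components ⇔ fewer than 5 successes in the first 6. With X ~ Binomial(6, 0.925), P(Y > 6) = P(X ≤ 4).
  k=0: C(6,0)·0.925^0·0.075^6 = 0.0000002
  k=1: C(6,1)·0.925^1·0.075^5 = 0.0000132
  k=2: C(6,2)·0.925^2·0.075^4 = 0.0004061
  k=3: C(6,3)·0.925^3·0.075^3 = 0.0066779
  k=4: C(6,4)·0.925^4·0.075^2 = 0.0617704
P(X ≤ 4) = 0.0688678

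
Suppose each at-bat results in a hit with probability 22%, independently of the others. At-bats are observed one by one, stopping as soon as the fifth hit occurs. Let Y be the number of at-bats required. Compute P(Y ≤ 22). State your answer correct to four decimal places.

0.5501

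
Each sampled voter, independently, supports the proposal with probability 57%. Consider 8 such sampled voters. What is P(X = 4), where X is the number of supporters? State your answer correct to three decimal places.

X ~ Binomial(n=8, p=0.57).
P(X=4) = C(8,4) · p^4 · (1−p)^4
= 70 · 0.10556 · 0.034188 = 0.25262

0.253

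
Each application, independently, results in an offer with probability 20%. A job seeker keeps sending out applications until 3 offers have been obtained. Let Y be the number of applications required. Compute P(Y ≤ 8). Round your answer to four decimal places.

0.2031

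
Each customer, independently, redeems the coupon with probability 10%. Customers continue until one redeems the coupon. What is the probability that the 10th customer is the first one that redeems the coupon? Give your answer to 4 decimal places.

Geometric (trials to first success), p = 0.10.
P(Y = 10) = (1−p)^9 · p = 0.38742 · 0.10 = 0.038742

0.0387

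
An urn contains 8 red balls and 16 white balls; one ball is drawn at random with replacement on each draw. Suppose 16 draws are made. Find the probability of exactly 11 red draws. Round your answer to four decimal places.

0.0032

X ~ Binomial(n=16, p=0.333333).
P(X=11) = C(16,11) · p^11 · (1−p)^5
= 4368 · 5.645e-06 · 0.13169 = 0.003247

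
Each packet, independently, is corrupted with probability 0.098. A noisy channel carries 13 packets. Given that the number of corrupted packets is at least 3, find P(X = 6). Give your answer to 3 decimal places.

0.006

X ~ Binomial(13, 0.098). Want P(X=6 | X≥3) = P(X=6) / P(X≥3).
P(X=6) = C(13,6)·0.098^6·0.902^7 = 0.00074
P(X≥3) = 1 − 0.26163 − 0.36953 − 0.24089 = 0.12795
Ratio = 0.00074 / 0.12795 = 0.00577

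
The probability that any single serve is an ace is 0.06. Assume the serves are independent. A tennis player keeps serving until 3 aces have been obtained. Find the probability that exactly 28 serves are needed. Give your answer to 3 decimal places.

0.016

Y = trial on which the third success occurs; negative binomial, r=3, p=0.06.
P(Y=28) = C(27,2) · p^3 · (1−p)^25
= 351 · 0.000216 · 0.21291 = 0.01614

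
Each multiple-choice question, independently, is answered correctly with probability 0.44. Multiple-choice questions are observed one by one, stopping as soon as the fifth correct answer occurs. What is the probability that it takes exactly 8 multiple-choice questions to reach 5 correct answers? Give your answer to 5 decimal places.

Y = trial on which the fifth success occurs; negative binomial, r=5, p=0.44.
P(Y=8) = C(7,4) · p^5 · (1−p)^3
= 35 · 0.016492 · 0.17562 = 0.1013667

0.10137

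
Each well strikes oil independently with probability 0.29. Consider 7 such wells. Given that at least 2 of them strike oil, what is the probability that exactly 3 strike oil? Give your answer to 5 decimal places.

X ~ Binomial(7, 0.29). Want P(X=3 | X≥2) = P(X=3) / P(X≥2).
P(X=3) = C(7,3)·0.29^3·0.71^4 = 0.2169179
P(X≥2) = 1 − 0.0909512 − 0.2600436 = 0.6490052
Ratio = 0.2169179 / 0.6490052 = 0.3342314

0.33423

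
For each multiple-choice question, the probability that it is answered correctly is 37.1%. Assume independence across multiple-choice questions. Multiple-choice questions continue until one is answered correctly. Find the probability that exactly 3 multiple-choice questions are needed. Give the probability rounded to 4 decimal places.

0.1468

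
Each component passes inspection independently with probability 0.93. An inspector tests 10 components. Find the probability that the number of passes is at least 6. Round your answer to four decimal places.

X ~ Binomial(10, 0.93); P(X ≥ 6) = Σ C(10,k) p^k (1−p)^(10−k) over k:
  k=6: C(10,6)·0.93^6·0.07^4 = 0.003262
  k=7: C(10,7)·0.93^7·0.07^3 = 0.024766
  k=8: C(10,8)·0.93^8·0.07^2 = 0.123388
  k=9: C(10,9)·0.93^9·0.07^1 = 0.364288
  k=10: C(10,10)·0.93^10·0.07^0 = 0.483982
Total = 0.999686

0.9997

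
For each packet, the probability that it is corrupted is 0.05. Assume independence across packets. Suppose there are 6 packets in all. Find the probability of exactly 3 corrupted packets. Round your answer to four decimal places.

0.0021

X ~ Binomial(n=6, p=0.05).
P(X=3) = C(6,3) · p^3 · (1−p)^3
= 20 · 0.000125 · 0.85737 = 0.002143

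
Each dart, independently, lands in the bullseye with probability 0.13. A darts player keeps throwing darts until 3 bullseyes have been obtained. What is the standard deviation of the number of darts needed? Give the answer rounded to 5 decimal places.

Y = total darts until the third success; negative binomial with r=3, p=0.13.
SD(Y) = √[r(1−p)/p²] = √(154.4378698) = 12.4273034

12.42730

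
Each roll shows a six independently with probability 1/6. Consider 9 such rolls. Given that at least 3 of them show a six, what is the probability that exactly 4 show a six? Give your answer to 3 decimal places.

0.219

X ~ Binomial(9, 0.166667). Want P(X=4 | X≥3) = P(X=4) / P(X≥3).
P(X=4) = C(9,4)·0.166667^4·0.833333^5 = 0.03907
P(X≥3) = 1 − 0.19381 − 0.34885 − 0.27908 = 0.17826
Ratio = 0.03907 / 0.17826 = 0.21918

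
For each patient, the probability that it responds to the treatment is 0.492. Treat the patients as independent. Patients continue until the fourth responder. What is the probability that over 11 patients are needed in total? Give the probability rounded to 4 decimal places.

Needing more than 11 patients ⇔ fewer than 4 successes in the first 11. With X ~ Binomial(11, 0.492), P(Y > 11) = P(X ≤ 3).
  k=0: C(11,0)·0.492^0·0.508^11 = 0.000581
  k=1: C(11,1)·0.492^1·0.508^10 = 0.006194
  k=2: C(11,2)·0.492^2·0.508^9 = 0.029996
  k=3: C(11,3)·0.492^3·0.508^8 = 0.087154
P(X ≤ 3) = 0.123926

0.1239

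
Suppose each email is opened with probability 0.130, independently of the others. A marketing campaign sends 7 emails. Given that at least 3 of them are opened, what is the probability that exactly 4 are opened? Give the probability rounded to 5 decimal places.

0.12843

X ~ Binomial(7, 0.13). Want P(X=4 | X≥3) = P(X=4) / P(X≥3).
P(X=4) = C(7,4)·0.13^4·0.87^3 = 0.0065826
P(X≥3) = 1 − 0.3772548 − 0.3945998 − 0.1768896 = 0.0512558
Ratio = 0.0065826 / 0.0512558 = 0.1284270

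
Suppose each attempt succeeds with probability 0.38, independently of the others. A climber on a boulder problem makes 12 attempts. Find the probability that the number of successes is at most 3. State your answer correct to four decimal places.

X ~ Binomial(12, 0.38); P(X ≤ 3) = Σ C(12,k) p^k (1−p)^(12−k) over k:
  k=0: C(12,0)·0.38^0·0.62^12 = 0.003226
  k=1: C(12,1)·0.38^1·0.62^11 = 0.023729
  k=2: C(12,2)·0.38^2·0.62^10 = 0.079989
  k=3: C(12,3)·0.38^3·0.62^9 = 0.163418
Total = 0.270361

0.2704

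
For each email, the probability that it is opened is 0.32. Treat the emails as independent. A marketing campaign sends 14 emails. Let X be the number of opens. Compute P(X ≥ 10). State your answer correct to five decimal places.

0.00287

X ~ Binomial(14, 0.32); P(X ≥ 10) = Σ C(14,k) p^k (1−p)^(14−k) over k:
  k=10: C(14,10)·0.32^10·0.68^4 = 0.0024097
  k=11: C(14,11)·0.32^11·0.68^3 = 0.0004124
  k=12: C(14,12)·0.32^12·0.68^2 = 0.0000485
  k=13: C(14,13)·0.32^13·0.68^1 = 0.0000035
  k=14: C(14,14)·0.32^14·0.68^0 = 0.0000001
Total = 0.0028742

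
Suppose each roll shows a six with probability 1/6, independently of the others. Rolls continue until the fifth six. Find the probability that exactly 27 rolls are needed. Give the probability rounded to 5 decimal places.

Y = trial on which the fifth success occurs; negative binomial, r=5, p=0.166667.
P(Y=27) = C(26,4) · p^5 · (1−p)^22
= 14950 · 0.0001286 · 0.018114 = 0.0348255

0.03483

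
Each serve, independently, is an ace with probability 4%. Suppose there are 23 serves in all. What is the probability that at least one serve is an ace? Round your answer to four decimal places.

0.6089

P(at least one) = 1 − P(none) = 1 − (1 − 0.04)^23
= 1 − 0.391055 = 0.608945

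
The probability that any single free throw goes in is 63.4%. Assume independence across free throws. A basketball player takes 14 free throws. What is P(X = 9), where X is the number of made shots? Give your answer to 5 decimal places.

0.21761

X ~ Binomial(n=14, p=0.634).
P(X=9) = C(14,9) · p^9 · (1−p)^5
= 2002 · 0.01655 · 0.0065676 = 0.2176070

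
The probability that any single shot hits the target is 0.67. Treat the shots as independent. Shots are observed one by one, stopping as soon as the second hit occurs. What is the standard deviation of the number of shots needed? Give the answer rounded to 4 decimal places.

Y = total shots until the second success; negative binomial with r=2, p=0.67.
SD(Y) = √[r(1−p)/p²] = √(1.470261) = 1.212543

1.2125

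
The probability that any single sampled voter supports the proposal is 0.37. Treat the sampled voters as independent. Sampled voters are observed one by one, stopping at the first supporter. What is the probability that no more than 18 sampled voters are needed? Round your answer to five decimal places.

0.99976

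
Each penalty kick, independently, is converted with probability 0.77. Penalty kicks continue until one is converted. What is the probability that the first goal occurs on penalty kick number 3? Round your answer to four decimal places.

0.0407

Geometric (trials to first success), p = 0.77.
P(Y = 3) = (1−p)^2 · p = 0.0529 · 0.77 = 0.040733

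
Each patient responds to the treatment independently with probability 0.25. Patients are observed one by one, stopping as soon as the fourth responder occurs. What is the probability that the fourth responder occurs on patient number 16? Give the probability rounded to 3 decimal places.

Y = trial on which the fourth success occurs; negative binomial, r=4, p=0.25.
P(Y=16) = C(15,3) · p^4 · (1−p)^12
= 455 · 0.0039062 · 0.031676 = 0.05630

0.056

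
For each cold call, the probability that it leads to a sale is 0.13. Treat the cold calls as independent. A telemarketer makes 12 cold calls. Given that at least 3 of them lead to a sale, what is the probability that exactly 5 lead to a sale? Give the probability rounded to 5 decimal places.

X ~ Binomial(12, 0.13). Want P(X=5 | X≥3) = P(X=5) / P(X≥3).
P(X=5) = C(12,5)·0.13^5·0.87^7 = 0.0110937
P(X≥3) = 1 − 0.1880317 − 0.3371603 − 0.2770915 = 0.1977166
Ratio = 0.0110937 / 0.1977166 = 0.0561091

0.05611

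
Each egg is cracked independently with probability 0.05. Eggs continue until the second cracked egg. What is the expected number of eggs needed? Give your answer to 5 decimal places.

Y = total eggs until the second success; negative binomial with r=2, p=0.05.
E[Y] = r / p = 2 / 0.05 = 40.0000000

40.00000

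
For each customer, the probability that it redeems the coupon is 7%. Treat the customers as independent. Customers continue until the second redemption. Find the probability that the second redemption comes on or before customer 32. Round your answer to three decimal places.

Finishing within 32 customers ⇔ at least 2 successes in the first 32. With X ~ Binomial(32, 0.07), P(Y ≤ 32) = 1 − P(X ≤ 1).
  k=0: C(32,0)·0.07^0·0.93^32 = 0.09805
  k=1: C(32,1)·0.07^1·0.93^31 = 0.23617
1 − 0.33422 = 0.66578

0.666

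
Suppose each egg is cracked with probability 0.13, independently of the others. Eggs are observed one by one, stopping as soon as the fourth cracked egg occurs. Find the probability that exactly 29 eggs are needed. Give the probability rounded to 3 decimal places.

0.029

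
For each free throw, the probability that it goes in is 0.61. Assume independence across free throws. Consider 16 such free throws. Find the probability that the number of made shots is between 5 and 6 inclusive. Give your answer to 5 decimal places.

0.04530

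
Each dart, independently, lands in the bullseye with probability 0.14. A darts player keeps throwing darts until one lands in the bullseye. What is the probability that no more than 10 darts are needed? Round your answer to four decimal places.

Y = number of darts to the first success; geometric, p = 0.14.
P(Y ≤ 10) = 1 − (1−p)^10 = 1 − 0.221302 = 0.778698

0.7787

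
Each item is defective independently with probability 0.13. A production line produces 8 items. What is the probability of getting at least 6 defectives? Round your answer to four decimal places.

X ~ Binomial(8, 0.13); P(X ≥ 6) = Σ C(8,k) p^k (1−p)^(8−k) over k:
  k=6: C(8,6)·0.13^6·0.87^2 = 0.000102
  k=7: C(8,7)·0.13^7·0.87^1 = 0.000004
  k=8: C(8,8)·0.13^8·0.87^0 = 0.000000
Total = 0.000107

0.0001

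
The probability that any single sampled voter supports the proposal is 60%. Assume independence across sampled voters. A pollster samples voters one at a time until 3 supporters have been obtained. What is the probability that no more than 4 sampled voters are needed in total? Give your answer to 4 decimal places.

Finishing within 4 sampled voters ⇔ at least 3 successes in the first 4. With X ~ Binomial(4, 0.60), P(Y ≤ 4) = 1 − P(X ≤ 2).
  k=0: C(4,0)·0.60^0·0.40^4 = 0.025600
  k=1: C(4,1)·0.60^1·0.40^3 = 0.153600
  k=2: C(4,2)·0.60^2·0.40^2 = 0.345600
1 − 0.524800 = 0.475200

0.4752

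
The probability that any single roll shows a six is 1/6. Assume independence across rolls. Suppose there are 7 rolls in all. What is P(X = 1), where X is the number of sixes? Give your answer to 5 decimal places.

X ~ Binomial(n=7, p=0.166667).
P(X=1) = C(7,1) · p^1 · (1−p)^6
= 7 · 0.16667 · 0.3349 = 0.3907143

0.39071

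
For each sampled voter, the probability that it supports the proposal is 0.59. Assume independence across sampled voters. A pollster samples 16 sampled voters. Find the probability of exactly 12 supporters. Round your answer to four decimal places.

X ~ Binomial(n=16, p=0.59).
P(X=12) = C(16,12) · p^12 · (1−p)^4
= 1820 · 0.0017792 · 0.028258 = 0.091502

0.0915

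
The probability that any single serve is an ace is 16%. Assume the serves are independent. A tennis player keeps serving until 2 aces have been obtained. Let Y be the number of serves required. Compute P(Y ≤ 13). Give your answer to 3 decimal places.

0.640

Finishing within 13 serves ⇔ at least 2 successes in the first 13. With X ~ Binomial(13, 0.16), P(Y ≤ 13) = 1 − P(X ≤ 1).
  k=0: C(13,0)·0.16^0·0.84^13 = 0.10366
  k=1: C(13,1)·0.16^1·0.84^12 = 0.25669
1 − 0.36036 = 0.63964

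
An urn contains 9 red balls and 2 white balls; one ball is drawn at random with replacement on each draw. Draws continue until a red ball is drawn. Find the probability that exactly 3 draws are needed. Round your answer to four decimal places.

Geometric (trials to first success), p = 0.818182.
P(Y = 3) = (1−p)^2 · p = 0.033058 · 0.818182 = 0.027047

0.0270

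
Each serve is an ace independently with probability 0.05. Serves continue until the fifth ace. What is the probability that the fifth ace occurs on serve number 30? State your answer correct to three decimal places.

0.002

Y = trial on which the fifth success occurs; negative binomial, r=5, p=0.05.
P(Y=30) = C(29,4) · p^5 · (1−p)^25
= 23751 · 3.125e-07 · 0.27739 = 0.00206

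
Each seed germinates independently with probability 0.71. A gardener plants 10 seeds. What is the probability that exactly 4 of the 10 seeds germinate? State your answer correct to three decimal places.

0.032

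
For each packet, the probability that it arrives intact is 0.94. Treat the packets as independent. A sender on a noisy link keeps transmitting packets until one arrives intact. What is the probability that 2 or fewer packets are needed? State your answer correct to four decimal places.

0.9964

Y = number of packets to the first success; geometric, p = 0.94.
P(Y ≤ 2) = 1 − (1−p)^2 = 1 − 0.003600 = 0.996400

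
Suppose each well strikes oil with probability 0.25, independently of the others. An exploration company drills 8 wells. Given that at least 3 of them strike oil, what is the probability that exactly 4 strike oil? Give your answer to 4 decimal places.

X ~ Binomial(8, 0.25). Want P(X=4 | X≥3) = P(X=4) / P(X≥3).
P(X=4) = C(8,4)·0.25^4·0.75^4 = 0.086517
P(X≥3) = 1 − 0.100113 − 0.266968 − 0.311462 = 0.321457
Ratio = 0.086517 / 0.321457 = 0.269141

0.2691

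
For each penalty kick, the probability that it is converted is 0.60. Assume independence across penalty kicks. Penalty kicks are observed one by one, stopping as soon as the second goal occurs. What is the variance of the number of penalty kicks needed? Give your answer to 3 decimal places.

2.222

Y = total penalty kicks until the second success; negative binomial with r=2, p=0.60.
Var(Y) = r(1−p)/p² = 2·0.40 / 0.60² = 2.22222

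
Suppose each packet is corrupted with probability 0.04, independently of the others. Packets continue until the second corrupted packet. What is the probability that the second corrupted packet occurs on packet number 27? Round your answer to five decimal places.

0.01499

Y = trial on which the second success occurs; negative binomial, r=2, p=0.04.
P(Y=27) = C(26,1) · p^2 · (1−p)^25
= 26 · 0.0016 · 0.3604 = 0.0149925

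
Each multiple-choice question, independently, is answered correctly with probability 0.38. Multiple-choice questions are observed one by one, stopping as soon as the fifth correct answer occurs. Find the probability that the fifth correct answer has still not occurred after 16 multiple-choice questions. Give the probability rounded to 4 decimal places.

Needing more than 16 multiple-choice questions ⇔ fewer than 5 successes in the first 16. With X ~ Binomial(16, 0.38), P(Y > 16) = P(X ≤ 4).
  k=0: C(16,0)·0.38^0·0.62^16 = 0.000477
  k=1: C(16,1)·0.38^1·0.62^15 = 0.004675
  k=2: C(16,2)·0.38^2·0.62^14 = 0.021490
  k=3: C(16,3)·0.38^3·0.62^13 = 0.061465
  k=4: C(16,4)·0.38^4·0.62^12 = 0.122435
P(X ≤ 4) = 0.210542

0.2105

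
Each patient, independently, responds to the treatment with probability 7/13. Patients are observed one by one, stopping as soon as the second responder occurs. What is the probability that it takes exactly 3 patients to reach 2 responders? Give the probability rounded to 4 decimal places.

Y = trial on which the second success occurs; negative binomial, r=2, p=0.538462.
P(Y=3) = C(2,1) · p^2 · (1−p)^1
= 2 · 0.28994 · 0.46154 = 0.267638

0.2676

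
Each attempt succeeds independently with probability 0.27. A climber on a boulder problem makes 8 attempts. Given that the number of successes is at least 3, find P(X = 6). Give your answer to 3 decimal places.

X ~ Binomial(8, 0.27). Want P(X=6 | X≥3) = P(X=6) / P(X≥3).
P(X=6) = C(8,6)·0.27^6·0.73^2 = 0.00578
P(X≥3) = 1 − 0.08065 − 0.23862 − 0.30890 = 0.37183
Ratio = 0.00578 / 0.37183 = 0.01555

0.016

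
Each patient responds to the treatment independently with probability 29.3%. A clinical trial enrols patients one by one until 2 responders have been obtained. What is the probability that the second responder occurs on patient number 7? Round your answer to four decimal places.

Y = trial on which the second success occurs; negative binomial, r=2, p=0.293.
P(Y=7) = C(6,1) · p^2 · (1−p)^5
= 6 · 0.085849 · 0.17664 = 0.090988

0.0910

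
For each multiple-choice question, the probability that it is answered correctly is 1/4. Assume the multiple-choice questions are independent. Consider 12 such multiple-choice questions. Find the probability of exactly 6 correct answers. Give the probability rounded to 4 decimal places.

X ~ Binomial(n=12, p=0.25).
P(X=6) = C(12,6) · p^6 · (1−p)^6
= 924 · 0.00024414 · 0.17798 = 0.040149

0.0401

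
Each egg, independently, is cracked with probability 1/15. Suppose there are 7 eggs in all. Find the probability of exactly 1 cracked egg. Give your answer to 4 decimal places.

0.3085

X ~ Binomial(n=7, p=0.066667).
P(X=1) = C(7,1) · p^1 · (1−p)^6
= 7 · 0.066667 · 0.66103 = 0.308480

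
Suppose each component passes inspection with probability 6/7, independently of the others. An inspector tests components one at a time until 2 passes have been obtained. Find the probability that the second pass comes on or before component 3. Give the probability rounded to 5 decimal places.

Finishing within 3 components ⇔ at least 2 successes in the first 3. With X ~ Binomial(3, 0.857143), P(Y ≤ 3) = 1 − P(X ≤ 1).
  k=0: C(3,0)·0.857143^0·0.142857^3 = 0.0029155
  k=1: C(3,1)·0.857143^1·0.142857^2 = 0.0524781
1 − 0.0553936 = 0.9446064

0.94461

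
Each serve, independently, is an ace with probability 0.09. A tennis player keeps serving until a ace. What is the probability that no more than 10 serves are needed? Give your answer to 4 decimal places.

0.6106

Y = number of serves to the first success; geometric, p = 0.09.
P(Y ≤ 10) = 1 − (1−p)^10 = 1 − 0.389416 = 0.610584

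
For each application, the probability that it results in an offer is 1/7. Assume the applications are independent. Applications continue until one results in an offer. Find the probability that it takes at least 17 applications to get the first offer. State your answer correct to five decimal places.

Y = number of applications to the first success; geometric, p = 0.142857.
P(Y > 16) = P(first 16 all fail) = (1−p)^16 = 0.0848890

0.08489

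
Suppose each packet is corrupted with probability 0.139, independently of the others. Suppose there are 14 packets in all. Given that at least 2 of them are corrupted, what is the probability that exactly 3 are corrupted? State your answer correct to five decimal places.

0.31466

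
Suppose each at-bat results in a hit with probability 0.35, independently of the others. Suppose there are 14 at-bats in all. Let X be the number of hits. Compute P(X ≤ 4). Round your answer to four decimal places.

0.4227

X ~ Binomial(14, 0.35); P(X ≤ 4) = Σ C(14,k) p^k (1−p)^(14−k) over k:
  k=0: C(14,0)·0.35^0·0.65^14 = 0.002403
  k=1: C(14,1)·0.35^1·0.65^13 = 0.018116
  k=2: C(14,2)·0.35^2·0.65^12 = 0.063407
  k=3: C(14,3)·0.35^3·0.65^11 = 0.136569
  k=4: C(14,4)·0.35^4·0.65^10 = 0.202227
Total = 0.422723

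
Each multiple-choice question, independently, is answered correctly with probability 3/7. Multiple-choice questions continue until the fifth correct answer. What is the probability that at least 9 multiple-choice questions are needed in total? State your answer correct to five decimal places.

0.77900

Needing more than 8 multiple-choice questions ⇔ fewer than 5 successes in the first 8. With X ~ Binomial(8, 0.428571), P(Y > 8) = P(X ≤ 4).
  k=0: C(8,0)·0.428571^0·0.571429^8 = 0.0113683
  k=1: C(8,1)·0.428571^1·0.571429^7 = 0.0682098
  k=2: C(8,2)·0.428571^2·0.571429^6 = 0.1790508
  k=3: C(8,3)·0.428571^3·0.571429^5 = 0.2685761
  k=4: C(8,4)·0.428571^4·0.571429^4 = 0.2517901
P(X ≤ 4) = 0.7789951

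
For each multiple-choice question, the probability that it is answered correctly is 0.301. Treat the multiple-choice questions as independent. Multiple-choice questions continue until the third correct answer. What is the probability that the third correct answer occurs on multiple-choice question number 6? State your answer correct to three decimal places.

0.093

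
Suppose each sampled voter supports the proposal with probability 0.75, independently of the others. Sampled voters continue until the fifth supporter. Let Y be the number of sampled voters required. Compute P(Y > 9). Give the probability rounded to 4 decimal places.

0.0489

Needing more than 9 sampled voters ⇔ fewer than 5 successes in the first 9. With X ~ Binomial(9, 0.75), P(Y > 9) = P(X ≤ 4).
  k=0: C(9,0)·0.75^0·0.25^9 = 0.000004
  k=1: C(9,1)·0.75^1·0.25^8 = 0.000103
  k=2: C(9,2)·0.75^2·0.25^7 = 0.001236
  k=3: C(9,3)·0.75^3·0.25^6 = 0.008652
  k=4: C(9,4)·0.75^4·0.25^5 = 0.038933
P(X ≤ 4) = 0.048927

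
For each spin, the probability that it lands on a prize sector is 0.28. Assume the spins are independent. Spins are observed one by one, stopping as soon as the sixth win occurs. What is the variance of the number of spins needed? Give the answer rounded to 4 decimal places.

Y = total spins until the sixth success; negative binomial with r=6, p=0.28.
Var(Y) = r(1−p)/p² = 6·0.72 / 0.28² = 55.102041

55.1020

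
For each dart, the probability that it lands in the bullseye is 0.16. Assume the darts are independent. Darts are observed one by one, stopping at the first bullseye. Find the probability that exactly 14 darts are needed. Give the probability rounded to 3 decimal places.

0.017

Geometric (trials to first success), p = 0.16.
P(Y = 14) = (1−p)^13 · p = 0.10366 · 0.16 = 0.01659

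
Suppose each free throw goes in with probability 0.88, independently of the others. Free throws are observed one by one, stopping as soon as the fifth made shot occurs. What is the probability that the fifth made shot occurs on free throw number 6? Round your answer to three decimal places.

0.317

Y = trial on which the fifth success occurs; negative binomial, r=5, p=0.88.
P(Y=6) = C(5,4) · p^5 · (1−p)^1
= 5 · 0.52773 · 0.12 = 0.31664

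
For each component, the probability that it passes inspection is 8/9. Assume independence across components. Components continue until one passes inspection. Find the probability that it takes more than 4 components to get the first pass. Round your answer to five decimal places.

Y = number of components to the first success; geometric, p = 0.888889.
P(Y > 4) = P(first 4 all fail) = (1−p)^4 = 0.0001524

0.00015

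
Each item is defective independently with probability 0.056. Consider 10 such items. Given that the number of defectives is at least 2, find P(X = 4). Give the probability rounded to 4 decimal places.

X ~ Binomial(10, 0.056). Want P(X=4 | X≥2) = P(X=4) / P(X≥2).
P(X=4) = C(10,4)·0.056^4·0.944^6 = 0.001462
P(X≥2) = 1 − 0.561979 − 0.333377 = 0.104644
Ratio = 0.001462 / 0.104644 = 0.013967

0.0140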